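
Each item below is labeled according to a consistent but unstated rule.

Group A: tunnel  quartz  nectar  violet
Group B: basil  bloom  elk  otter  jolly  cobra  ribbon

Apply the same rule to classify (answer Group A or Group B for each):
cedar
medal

A rule that fits every label: even length AND contains 't' — true of each 'Group A' example, false of each 'Group B' one.
cedar: length 5, no 't' — does not fit, so Group B.
medal: length 5, no 't' — does not fit, so Group B.

Group B, Group B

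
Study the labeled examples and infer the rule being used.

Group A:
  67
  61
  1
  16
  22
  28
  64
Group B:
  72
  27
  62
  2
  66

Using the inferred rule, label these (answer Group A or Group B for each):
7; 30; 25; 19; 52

Group A, Group B, Group A, Group A, Group A

'Group A' ⟺ ≡ 1 (mod 3).
7 — 7 mod 3 = 1, hence Group A. 30 — 30 mod 3 = 0, hence Group B. 25 — 25 mod 3 = 1, hence Group A. 19 — 19 mod 3 = 1, hence Group A. 52 — 52 mod 3 = 1, hence Group A.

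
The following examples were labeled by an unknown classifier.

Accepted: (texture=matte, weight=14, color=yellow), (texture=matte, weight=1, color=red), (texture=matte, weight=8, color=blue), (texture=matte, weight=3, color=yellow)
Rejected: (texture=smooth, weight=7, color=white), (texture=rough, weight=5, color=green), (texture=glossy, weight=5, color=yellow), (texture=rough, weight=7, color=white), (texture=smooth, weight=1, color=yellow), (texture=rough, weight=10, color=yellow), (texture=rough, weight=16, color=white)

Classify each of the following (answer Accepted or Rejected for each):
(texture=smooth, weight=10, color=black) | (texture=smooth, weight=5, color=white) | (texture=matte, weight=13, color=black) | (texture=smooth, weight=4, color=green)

Every 'Accepted' example satisfies: texture is matte. None of the 'Rejected' examples do.
(texture=smooth, weight=10, color=black) — texture is smooth, hence Rejected. (texture=smooth, weight=5, color=white) — texture is smooth, hence Rejected. (texture=matte, weight=13, color=black) — texture is matte, hence Accepted. (texture=smooth, weight=4, color=green) — texture is smooth, hence Rejected.

Rejected, Rejected, Accepted, Rejected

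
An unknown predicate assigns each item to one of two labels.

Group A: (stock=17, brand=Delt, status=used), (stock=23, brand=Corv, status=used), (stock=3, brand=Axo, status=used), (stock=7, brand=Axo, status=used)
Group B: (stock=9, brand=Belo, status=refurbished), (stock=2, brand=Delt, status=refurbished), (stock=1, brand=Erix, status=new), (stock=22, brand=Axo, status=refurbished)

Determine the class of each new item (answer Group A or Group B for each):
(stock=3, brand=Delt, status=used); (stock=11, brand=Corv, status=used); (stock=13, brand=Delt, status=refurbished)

Group A, Group A, Group B

Checking candidate rules against both groups, what survives is: status is used.
(stock=3, brand=Delt, status=used) — status is used, hence Group A.
(stock=11, brand=Corv, status=used) — status is used, hence Group A.
(stock=13, brand=Delt, status=refurbished) — status is refurbished, hence Group B.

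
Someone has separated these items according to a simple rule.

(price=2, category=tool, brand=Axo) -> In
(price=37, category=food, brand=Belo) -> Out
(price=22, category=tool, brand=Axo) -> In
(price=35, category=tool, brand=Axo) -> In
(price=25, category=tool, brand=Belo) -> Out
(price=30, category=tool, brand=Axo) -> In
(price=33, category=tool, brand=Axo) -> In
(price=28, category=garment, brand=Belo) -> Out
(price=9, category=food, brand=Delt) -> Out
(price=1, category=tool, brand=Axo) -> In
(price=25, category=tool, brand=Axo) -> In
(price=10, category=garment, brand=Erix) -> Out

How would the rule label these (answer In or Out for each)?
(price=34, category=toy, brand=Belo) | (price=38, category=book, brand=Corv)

A rule that fits every label: brand is Axo — true of each 'In' example, false of each 'Out' one.
(price=34, category=toy, brand=Belo): brand is Belo — does not fit, so Out. (price=38, category=book, brand=Corv): brand is Corv — does not fit, so Out.

Out, Out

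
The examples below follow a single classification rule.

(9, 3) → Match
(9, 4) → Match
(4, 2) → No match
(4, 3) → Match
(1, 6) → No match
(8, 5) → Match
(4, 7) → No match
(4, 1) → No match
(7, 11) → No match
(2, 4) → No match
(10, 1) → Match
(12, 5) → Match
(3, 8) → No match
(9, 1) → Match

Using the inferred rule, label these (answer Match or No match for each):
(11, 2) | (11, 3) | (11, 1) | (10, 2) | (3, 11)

Match, Match, Match, Match, No match

Rule: first > second AND sum ≥ 7. This holds for each 'Match' example and fails for each 'No match' one.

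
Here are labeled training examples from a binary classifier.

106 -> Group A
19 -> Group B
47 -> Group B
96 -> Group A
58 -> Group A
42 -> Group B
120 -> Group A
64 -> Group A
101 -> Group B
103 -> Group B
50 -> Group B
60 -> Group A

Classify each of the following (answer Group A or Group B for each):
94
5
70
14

Rule: even AND at least 58. This holds for each 'Group A' example and fails for each 'Group B' one.
94: 94 is even, 94 ≥ 58, meets the rule → Group A. 5: 5 is odd, 5 < 58, doesn't match → Group B. 70: 70 is even, 70 ≥ 58, meets the rule → Group A. 14: 14 is even, 14 < 58, doesn't match → Group B.

Group A, Group B, Group A, Group B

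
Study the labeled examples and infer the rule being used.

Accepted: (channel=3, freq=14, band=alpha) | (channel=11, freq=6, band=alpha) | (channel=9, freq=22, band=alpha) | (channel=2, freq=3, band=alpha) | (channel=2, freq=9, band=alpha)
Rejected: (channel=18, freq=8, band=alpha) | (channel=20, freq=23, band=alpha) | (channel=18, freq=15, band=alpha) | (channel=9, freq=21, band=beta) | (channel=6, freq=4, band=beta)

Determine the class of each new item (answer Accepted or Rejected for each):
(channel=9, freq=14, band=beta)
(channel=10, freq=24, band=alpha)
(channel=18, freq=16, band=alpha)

Rejected, Accepted, Rejected

A rule that fits every label: band is alpha AND channel ≤ 11 — true of each 'Accepted' example, false of each 'Rejected' one.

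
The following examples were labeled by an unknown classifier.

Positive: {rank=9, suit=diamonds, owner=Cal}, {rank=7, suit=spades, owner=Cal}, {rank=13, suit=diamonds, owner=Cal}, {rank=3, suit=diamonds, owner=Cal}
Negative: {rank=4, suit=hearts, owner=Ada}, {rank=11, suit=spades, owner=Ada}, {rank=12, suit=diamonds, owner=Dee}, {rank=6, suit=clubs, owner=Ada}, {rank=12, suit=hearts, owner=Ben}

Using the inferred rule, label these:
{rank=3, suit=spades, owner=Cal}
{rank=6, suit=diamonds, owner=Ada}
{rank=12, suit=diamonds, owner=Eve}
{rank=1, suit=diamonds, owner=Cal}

The common property of the 'Positive' items is: owner is Cal. No 'Negative' item has it.

Positive, Negative, Negative, Positive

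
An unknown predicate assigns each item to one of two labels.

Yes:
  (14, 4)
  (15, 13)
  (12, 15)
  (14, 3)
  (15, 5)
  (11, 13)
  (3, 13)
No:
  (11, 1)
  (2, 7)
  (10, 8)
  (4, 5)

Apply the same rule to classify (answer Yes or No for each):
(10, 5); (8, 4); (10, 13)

No, No, Yes

The common property of the 'Yes' items is: max ≥ 12. No 'No' item has it.
(10, 5): max 10 — fails the rule, so No.
(8, 4): max 8 — fails the rule, so No.
(10, 13): max 13 — satisfies this, so Yes.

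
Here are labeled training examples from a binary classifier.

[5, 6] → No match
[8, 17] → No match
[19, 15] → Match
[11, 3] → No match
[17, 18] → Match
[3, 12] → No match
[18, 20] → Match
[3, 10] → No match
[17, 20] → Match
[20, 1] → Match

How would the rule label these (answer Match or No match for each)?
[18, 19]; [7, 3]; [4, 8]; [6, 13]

The simplest hypothesis consistent with all the labels is: first ≥ 12.
[18, 19]: first 18 — matches, so Match. [7, 3]: first 7 — doesn't match, so No match. [4, 8]: first 4 — doesn't match, so No match. [6, 13]: first 6 — doesn't match, so No match.

Match, No match, No match, No match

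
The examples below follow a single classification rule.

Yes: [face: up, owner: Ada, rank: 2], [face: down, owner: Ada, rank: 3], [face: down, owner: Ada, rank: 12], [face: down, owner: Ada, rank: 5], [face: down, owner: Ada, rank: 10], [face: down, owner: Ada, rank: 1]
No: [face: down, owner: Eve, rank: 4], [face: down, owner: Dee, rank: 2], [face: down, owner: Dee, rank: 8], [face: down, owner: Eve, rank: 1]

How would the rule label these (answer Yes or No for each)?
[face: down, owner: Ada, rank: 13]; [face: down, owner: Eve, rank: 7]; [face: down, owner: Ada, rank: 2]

The rule appears to be: owner is Ada.
[face: down, owner: Ada, rank: 13]: owner is Ada, passes → Yes. [face: down, owner: Eve, rank: 7]: owner is Eve, does not fit → No. [face: down, owner: Ada, rank: 2]: owner is Ada, passes → Yes.

Yes, No, Yes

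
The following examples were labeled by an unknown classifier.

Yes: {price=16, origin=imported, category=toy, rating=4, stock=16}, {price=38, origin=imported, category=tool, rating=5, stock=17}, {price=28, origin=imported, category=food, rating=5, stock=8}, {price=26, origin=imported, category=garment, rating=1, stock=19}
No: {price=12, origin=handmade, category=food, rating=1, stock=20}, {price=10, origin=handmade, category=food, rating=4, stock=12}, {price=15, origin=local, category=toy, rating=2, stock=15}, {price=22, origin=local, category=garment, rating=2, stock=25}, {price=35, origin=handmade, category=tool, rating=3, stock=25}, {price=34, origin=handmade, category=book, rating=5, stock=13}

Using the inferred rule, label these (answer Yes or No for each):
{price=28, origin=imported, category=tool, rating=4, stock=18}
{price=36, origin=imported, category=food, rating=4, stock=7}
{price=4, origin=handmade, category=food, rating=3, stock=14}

One predicate separates the groups cleanly: origin is imported.
{price=28, origin=imported, category=tool, rating=4, stock=18} → origin is imported → Yes. {price=36, origin=imported, category=food, rating=4, stock=7} → origin is imported → Yes. {price=4, origin=handmade, category=food, rating=3, stock=14} → origin is handmade → No.

Yes, Yes, No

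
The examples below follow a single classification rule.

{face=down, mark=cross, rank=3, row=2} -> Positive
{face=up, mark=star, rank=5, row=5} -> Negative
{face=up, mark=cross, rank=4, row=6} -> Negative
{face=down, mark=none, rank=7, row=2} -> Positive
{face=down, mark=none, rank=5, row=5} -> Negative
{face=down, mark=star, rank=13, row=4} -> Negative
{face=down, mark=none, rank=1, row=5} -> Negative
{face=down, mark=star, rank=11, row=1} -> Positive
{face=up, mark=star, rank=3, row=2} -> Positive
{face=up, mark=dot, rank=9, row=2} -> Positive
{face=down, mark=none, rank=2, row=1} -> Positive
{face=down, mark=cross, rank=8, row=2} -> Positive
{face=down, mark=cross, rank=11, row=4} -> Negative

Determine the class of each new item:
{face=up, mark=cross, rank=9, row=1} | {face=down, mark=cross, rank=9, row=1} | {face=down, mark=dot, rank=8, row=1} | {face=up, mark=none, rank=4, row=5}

Positive, Positive, Positive, Negative

The classifier is using: row ≤ 2.
Positive: {face=up, mark=cross, rank=9, row=1}, since row = 1. Positive: {face=down, mark=cross, rank=9, row=1}, since row = 1. Positive: {face=down, mark=dot, rank=8, row=1}, since row = 1. Negative: {face=up, mark=none, rank=4, row=5}, since row = 5.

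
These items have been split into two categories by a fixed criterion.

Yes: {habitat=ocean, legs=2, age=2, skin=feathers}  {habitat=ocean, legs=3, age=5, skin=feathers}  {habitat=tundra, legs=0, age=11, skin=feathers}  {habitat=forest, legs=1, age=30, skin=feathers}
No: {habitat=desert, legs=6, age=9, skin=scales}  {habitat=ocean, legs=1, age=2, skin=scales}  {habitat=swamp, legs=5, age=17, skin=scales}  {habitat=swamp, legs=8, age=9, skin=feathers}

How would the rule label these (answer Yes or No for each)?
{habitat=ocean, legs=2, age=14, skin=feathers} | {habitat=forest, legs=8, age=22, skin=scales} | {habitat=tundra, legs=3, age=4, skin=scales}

Yes, No, No

The rule appears to be: skin is feathers AND legs ≤ 3.
{habitat=ocean, legs=2, age=14, skin=feathers} — skin is feathers, legs = 2, hence Yes. {habitat=forest, legs=8, age=22, skin=scales} — skin is scales, legs = 8, hence No. {habitat=tundra, legs=3, age=4, skin=scales} — skin is scales, legs = 3, hence No.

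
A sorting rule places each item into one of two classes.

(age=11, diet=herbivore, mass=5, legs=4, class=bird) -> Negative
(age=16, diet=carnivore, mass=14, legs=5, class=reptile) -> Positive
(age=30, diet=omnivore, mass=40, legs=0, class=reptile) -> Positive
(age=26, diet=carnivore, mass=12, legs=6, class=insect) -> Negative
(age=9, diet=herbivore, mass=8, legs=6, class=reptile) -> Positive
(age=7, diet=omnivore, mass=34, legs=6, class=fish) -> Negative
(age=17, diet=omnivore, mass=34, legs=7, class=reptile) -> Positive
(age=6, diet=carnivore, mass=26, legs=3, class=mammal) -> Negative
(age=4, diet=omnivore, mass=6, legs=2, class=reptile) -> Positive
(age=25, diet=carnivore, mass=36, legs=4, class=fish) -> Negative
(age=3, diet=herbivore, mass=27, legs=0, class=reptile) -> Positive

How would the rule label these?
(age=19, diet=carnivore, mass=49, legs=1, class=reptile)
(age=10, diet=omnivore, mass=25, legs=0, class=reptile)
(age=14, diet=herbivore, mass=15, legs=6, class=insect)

The rule appears to be: class is reptile.
(age=19, diet=carnivore, mass=49, legs=1, class=reptile): class is reptile — checks out, so Positive.
(age=10, diet=omnivore, mass=25, legs=0, class=reptile): class is reptile — checks out, so Positive.
(age=14, diet=herbivore, mass=15, legs=6, class=insect): class is insect — doesn't match, so Negative.

Positive, Positive, Negative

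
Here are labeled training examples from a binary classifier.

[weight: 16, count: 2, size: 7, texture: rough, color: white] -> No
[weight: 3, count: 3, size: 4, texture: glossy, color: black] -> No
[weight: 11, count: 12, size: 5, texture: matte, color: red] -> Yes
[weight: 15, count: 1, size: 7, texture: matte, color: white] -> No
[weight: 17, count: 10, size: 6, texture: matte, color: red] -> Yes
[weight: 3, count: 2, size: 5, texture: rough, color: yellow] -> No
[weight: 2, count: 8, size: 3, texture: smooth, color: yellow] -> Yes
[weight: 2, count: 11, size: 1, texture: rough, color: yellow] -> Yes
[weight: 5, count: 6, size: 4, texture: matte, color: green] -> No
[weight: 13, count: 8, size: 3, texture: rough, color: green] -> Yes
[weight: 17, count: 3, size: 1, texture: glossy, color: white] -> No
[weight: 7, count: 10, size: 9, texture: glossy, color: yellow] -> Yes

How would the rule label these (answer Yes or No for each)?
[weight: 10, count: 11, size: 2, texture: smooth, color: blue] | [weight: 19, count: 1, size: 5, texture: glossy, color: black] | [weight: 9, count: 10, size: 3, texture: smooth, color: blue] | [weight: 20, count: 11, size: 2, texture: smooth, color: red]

Yes, No, Yes, Yes

One predicate separates the groups cleanly: count ≥ 8.
[weight: 10, count: 11, size: 2, texture: smooth, color: blue] — count = 11, hence Yes.
[weight: 19, count: 1, size: 5, texture: glossy, color: black] — count = 1, hence No.
[weight: 9, count: 10, size: 3, texture: smooth, color: blue] — count = 10, hence Yes.
[weight: 20, count: 11, size: 2, texture: smooth, color: red] — count = 11, hence Yes.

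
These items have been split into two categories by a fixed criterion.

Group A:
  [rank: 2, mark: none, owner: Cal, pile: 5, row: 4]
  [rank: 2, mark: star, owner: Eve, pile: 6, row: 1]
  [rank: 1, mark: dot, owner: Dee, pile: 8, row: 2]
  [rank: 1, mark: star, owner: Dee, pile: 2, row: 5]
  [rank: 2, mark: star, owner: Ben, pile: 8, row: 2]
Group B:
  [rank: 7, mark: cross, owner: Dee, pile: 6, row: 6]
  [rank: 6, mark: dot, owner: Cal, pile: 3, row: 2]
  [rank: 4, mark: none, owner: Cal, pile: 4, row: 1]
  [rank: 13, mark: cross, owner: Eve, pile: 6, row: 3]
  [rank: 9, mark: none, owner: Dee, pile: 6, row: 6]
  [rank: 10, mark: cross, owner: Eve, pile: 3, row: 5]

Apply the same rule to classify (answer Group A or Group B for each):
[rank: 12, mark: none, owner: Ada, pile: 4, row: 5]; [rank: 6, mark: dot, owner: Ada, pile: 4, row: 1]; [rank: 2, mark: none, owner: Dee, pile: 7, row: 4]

Group B, Group B, Group A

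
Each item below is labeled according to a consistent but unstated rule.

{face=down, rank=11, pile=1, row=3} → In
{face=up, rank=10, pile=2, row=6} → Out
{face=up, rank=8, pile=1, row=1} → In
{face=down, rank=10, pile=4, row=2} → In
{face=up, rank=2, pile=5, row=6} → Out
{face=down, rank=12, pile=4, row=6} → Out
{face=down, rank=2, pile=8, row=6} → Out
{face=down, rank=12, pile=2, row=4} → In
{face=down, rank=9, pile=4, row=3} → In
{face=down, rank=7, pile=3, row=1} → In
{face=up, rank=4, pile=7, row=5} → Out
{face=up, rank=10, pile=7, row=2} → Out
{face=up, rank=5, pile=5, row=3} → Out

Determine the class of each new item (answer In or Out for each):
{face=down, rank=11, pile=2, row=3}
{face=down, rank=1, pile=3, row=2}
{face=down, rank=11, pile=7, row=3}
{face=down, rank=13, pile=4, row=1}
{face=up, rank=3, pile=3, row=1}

The pattern is that an item is 'In' exactly when: pile ≤ 4 AND row ≤ 4.

In, In, Out, In, In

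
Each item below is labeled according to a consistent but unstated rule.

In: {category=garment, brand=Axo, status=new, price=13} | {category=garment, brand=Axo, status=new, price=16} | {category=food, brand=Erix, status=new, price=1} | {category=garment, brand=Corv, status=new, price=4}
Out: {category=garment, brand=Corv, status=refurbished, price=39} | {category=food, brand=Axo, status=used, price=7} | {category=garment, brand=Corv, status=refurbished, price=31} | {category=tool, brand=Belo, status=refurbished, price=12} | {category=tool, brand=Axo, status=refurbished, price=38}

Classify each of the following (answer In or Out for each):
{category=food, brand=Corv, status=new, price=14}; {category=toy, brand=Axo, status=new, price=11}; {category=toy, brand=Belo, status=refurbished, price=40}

In, In, Out

Looking at the examples, the only property every 'In' case has and every 'Out' case lacks is: status is new.
In: {category=food, brand=Corv, status=new, price=14}, since status is new. In: {category=toy, brand=Axo, status=new, price=11}, since status is new. Out: {category=toy, brand=Belo, status=refurbished, price=40}, since status is refurbished.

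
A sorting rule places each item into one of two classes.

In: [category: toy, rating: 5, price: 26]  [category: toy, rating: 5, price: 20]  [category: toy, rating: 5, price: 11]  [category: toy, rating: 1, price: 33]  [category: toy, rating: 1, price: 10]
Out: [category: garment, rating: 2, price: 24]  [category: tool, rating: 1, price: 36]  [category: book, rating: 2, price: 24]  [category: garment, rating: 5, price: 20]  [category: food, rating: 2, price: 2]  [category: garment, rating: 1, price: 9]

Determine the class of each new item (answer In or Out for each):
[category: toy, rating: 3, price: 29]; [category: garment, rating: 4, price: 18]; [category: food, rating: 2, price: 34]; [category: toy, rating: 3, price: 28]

In, Out, Out, In

The classifier is using: category is toy.
[category: toy, rating: 3, price: 29]: category is toy, has this property → In. [category: garment, rating: 4, price: 18]: category is garment, fails this test → Out. [category: food, rating: 2, price: 34]: category is food, fails this test → Out. [category: toy, rating: 3, price: 28]: category is toy, has this property → In.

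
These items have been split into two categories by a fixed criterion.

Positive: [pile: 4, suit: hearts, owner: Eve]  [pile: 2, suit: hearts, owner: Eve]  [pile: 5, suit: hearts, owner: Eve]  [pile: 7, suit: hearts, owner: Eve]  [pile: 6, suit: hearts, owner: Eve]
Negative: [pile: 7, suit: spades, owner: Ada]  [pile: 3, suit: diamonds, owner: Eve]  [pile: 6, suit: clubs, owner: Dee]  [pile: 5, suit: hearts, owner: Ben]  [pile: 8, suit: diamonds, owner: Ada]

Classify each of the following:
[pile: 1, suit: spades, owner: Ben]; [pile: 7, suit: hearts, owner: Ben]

Every 'Positive' example satisfies: suit is hearts AND owner is Eve. None of the 'Negative' examples do.
[pile: 1, suit: spades, owner: Ben]: suit is spades, owner is Ben, doesn't match → Negative. [pile: 7, suit: hearts, owner: Ben]: suit is hearts, owner is Ben, doesn't match → Negative.

Negative, Negative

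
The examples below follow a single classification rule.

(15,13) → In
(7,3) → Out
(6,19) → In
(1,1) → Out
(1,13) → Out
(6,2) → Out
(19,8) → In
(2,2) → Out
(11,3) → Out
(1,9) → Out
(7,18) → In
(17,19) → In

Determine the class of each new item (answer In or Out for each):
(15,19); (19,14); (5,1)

In, In, Out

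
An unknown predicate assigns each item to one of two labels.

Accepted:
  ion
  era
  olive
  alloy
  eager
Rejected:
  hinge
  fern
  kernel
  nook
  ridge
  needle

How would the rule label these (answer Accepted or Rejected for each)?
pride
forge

Rejected, Rejected

Looking at the examples, the only property every 'Accepted' case has and every 'Rejected' case lacks is: starts with a vowel.
pride: starts with 'p', does not fit → Rejected. forge: starts with 'f', does not fit → Rejected.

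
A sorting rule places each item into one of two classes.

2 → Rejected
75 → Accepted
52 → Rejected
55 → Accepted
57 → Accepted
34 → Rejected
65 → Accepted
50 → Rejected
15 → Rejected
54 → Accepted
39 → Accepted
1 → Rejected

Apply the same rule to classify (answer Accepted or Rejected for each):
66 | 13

Accepted, Rejected

The pattern is that an item is 'Accepted' exactly when: digit sum ≥ 8.
66: Accepted (digit sum 6+6 = 12). 13: Rejected (digit sum 1+3 = 4).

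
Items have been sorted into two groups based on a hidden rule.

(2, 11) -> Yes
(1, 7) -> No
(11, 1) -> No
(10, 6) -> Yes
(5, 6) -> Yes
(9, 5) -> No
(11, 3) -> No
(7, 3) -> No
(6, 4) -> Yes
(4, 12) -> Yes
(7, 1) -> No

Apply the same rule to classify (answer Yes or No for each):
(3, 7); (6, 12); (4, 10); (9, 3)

No, Yes, Yes, No

The classifier is using: product is even.
(3, 7) → 3·7 = 21 → No. (6, 12) → 6·12 = 72 → Yes. (4, 10) → 4·10 = 40 → Yes. (9, 3) → 9·3 = 27 → No.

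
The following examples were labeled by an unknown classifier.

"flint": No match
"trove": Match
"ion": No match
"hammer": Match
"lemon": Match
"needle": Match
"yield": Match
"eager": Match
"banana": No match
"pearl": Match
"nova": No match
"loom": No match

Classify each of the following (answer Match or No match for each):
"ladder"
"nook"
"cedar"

Match, No match, Match

Comparing the two groups points to one rule — contains 'e'.
"ladder": has 'e', satisfies this → Match.
"nook": no 'e', does not pass → No match.
"cedar": has 'e', satisfies this → Match.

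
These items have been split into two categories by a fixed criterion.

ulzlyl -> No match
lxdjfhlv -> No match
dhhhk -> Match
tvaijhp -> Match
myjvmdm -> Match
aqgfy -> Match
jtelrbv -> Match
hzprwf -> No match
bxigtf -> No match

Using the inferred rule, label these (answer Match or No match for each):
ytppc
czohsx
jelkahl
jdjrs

Match, No match, Match, Match

Checking candidate rules against both groups, what survives is: odd length.
ytppc → length 5 → Match.
czohsx → length 6 → No match.
jelkahl → length 7 → Match.
jdjrs → length 5 → Match.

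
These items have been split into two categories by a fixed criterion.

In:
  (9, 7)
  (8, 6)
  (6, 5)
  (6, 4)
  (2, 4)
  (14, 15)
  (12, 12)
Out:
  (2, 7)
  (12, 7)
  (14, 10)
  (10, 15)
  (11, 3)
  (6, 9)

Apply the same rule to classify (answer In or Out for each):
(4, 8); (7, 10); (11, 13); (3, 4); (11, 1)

Out, Out, In, In, Out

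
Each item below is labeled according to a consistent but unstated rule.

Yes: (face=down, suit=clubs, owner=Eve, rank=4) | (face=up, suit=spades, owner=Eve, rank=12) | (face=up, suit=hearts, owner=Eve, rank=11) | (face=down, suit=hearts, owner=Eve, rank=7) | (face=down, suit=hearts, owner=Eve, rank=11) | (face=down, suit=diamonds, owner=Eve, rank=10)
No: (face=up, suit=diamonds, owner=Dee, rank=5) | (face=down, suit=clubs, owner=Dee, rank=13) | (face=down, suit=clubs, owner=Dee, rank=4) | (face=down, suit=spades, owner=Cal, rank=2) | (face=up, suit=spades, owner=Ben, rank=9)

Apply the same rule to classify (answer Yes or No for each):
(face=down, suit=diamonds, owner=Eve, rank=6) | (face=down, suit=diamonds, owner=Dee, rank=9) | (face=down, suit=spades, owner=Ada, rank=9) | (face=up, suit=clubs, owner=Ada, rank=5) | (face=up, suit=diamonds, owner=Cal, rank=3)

Yes, No, No, No, No

The rule appears to be: owner is Eve.
(face=down, suit=diamonds, owner=Eve, rank=6): Yes (owner is Eve). (face=down, suit=diamonds, owner=Dee, rank=9): No (owner is Dee). (face=down, suit=spades, owner=Ada, rank=9): No (owner is Ada). (face=up, suit=clubs, owner=Ada, rank=5): No (owner is Ada). (face=up, suit=diamonds, owner=Cal, rank=3): No (owner is Cal).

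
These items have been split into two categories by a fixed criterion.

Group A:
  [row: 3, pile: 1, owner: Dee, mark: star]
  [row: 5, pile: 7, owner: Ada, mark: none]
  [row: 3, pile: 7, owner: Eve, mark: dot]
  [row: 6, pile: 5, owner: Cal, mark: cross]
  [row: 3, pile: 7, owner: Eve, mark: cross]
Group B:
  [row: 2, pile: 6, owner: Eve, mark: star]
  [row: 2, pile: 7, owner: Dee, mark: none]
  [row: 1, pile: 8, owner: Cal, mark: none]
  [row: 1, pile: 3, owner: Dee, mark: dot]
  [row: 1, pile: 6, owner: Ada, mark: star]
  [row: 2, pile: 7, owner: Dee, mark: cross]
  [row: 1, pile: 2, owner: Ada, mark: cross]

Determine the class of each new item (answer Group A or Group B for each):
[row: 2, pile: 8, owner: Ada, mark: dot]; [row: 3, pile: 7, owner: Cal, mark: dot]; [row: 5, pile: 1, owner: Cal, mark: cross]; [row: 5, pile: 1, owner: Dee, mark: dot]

Group B, Group A, Group A, Group A

The rule appears to be: row ≥ 3.
[row: 2, pile: 8, owner: Ada, mark: dot]: row = 2, fails this test → Group B. [row: 3, pile: 7, owner: Cal, mark: dot]: row = 3, checks out → Group A. [row: 5, pile: 1, owner: Cal, mark: cross]: row = 5, checks out → Group A. [row: 5, pile: 1, owner: Dee, mark: dot]: row = 5, checks out → Group A.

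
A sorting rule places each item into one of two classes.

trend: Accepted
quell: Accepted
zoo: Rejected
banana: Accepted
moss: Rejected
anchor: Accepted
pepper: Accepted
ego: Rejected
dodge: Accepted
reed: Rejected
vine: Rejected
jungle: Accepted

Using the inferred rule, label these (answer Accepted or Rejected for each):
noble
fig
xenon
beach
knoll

The rule appears to be: length ≥ 5.

Accepted, Rejected, Accepted, Accepted, Accepted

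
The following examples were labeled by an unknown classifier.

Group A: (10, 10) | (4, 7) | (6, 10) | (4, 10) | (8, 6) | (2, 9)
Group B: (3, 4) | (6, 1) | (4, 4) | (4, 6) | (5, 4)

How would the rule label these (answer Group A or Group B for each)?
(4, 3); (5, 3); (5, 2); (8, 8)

The distinguishing property — sum ≥ 11 — holds for all the 'Group A' cases and none of the 'Group B' cases.

Group B, Group B, Group B, Group A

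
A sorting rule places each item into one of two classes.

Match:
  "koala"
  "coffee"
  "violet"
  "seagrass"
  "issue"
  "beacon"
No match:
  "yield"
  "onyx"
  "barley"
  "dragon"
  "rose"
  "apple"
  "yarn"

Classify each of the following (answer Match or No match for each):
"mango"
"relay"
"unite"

Rule: has ≥ 3 vowels. This holds for each 'Match' example and fails for each 'No match' one.
"mango": No match (2 vowels). "relay": No match (2 vowels). "unite": Match (3 vowels).

No match, No match, Match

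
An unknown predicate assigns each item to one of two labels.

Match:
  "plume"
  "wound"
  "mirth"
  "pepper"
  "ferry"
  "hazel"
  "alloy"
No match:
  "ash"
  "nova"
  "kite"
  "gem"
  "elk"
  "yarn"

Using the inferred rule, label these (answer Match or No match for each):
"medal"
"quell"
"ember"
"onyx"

Match, Match, Match, No match

'Match' ⟺ length ≥ 5.
"medal": Match (length 5). "quell": Match (length 5). "ember": Match (length 5). "onyx": No match (length 4).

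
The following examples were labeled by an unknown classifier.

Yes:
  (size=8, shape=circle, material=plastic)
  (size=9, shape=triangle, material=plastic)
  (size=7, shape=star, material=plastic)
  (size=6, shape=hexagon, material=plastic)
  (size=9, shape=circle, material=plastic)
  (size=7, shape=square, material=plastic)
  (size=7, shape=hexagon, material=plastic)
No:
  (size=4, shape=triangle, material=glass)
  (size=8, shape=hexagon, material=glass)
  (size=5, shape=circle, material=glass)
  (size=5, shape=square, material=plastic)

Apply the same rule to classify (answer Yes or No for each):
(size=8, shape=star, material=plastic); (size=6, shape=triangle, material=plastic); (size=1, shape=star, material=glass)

The distinguishing property — material is plastic AND size ≥ 6 — holds for all the 'Yes' cases and none of the 'No' cases.
(size=8, shape=star, material=plastic): material is plastic, size = 8 — qualifies, so Yes. (size=6, shape=triangle, material=plastic): material is plastic, size = 6 — qualifies, so Yes. (size=1, shape=star, material=glass): material is glass, size = 1 — does not satisfy this, so No.

Yes, Yes, No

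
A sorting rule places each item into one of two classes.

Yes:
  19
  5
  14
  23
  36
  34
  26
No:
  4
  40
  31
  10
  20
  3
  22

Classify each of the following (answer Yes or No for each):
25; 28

The common property of the 'Yes' items is: digit sum ≥ 5. No 'No' item has it.

Yes, Yes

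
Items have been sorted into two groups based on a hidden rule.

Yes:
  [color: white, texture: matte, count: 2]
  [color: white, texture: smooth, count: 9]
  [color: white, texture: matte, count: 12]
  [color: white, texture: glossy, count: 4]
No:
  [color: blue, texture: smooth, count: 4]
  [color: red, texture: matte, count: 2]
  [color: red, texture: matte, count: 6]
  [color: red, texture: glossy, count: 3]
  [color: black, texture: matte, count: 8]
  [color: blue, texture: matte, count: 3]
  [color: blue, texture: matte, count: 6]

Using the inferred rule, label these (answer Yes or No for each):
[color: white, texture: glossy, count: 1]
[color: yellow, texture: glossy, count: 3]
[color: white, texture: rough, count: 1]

Yes, No, Yes

Looking at the examples, the only property every 'Yes' case has and every 'No' case lacks is: color is white.
[color: white, texture: glossy, count: 1] → color is white → Yes.
[color: yellow, texture: glossy, count: 3] → color is yellow → No.
[color: white, texture: rough, count: 1] → color is white → Yes.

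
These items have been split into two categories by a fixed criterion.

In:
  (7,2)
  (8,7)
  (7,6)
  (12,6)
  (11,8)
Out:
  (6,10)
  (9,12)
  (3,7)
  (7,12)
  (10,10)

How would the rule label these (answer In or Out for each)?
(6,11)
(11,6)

Out, In

'In' ⟺ first > second.
(6,11): Out (6 < 11). (11,6): In (11 > 6).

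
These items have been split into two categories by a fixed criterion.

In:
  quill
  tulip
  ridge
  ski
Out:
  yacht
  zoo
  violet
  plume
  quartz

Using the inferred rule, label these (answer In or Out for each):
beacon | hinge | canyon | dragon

Every 'In' example satisfies: odd length AND contains 'i'. None of the 'Out' examples do.
beacon: length 6, no 'i' — fails the rule, so Out. hinge: length 5, has 'i' — fits, so In. canyon: length 6, no 'i' — fails the rule, so Out. dragon: length 6, no 'i' — fails the rule, so Out.

Out, In, Out, Out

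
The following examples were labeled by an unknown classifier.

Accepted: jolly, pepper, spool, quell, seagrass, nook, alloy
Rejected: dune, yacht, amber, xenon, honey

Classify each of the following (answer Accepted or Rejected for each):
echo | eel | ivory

The distinguishing property — has a double letter — holds for all the 'Accepted' cases and none of the 'Rejected' cases.

Rejected, Accepted, Rejected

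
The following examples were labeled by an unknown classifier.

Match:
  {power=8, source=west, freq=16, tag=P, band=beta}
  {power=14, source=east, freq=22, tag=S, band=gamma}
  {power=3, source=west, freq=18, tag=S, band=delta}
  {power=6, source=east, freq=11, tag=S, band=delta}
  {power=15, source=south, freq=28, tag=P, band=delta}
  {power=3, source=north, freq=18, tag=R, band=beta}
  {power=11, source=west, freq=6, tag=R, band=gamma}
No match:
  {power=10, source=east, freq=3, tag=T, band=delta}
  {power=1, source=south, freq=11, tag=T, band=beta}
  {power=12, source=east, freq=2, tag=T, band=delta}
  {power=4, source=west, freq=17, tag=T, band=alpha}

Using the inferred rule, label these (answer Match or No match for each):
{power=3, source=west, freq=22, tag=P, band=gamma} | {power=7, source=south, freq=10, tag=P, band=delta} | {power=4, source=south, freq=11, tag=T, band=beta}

Match, Match, No match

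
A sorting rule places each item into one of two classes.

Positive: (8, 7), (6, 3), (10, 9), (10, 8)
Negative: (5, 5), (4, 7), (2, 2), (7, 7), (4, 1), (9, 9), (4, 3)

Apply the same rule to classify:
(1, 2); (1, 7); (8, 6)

Negative, Negative, Positive

'Positive' ⟺ first > second AND sum ≥ 9.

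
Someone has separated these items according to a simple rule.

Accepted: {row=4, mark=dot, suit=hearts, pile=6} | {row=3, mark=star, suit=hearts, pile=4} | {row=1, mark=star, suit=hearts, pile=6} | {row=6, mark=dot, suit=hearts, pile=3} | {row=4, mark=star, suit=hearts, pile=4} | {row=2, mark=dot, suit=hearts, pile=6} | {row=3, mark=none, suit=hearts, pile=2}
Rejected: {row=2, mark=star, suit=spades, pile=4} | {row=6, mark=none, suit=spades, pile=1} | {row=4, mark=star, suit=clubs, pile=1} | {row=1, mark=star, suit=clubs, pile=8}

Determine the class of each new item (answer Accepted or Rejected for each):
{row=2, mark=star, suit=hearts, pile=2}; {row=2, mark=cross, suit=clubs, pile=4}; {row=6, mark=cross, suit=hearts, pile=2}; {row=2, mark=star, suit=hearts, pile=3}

Accepted, Rejected, Accepted, Accepted

Comparing the two groups points to one rule — suit is hearts.
{row=2, mark=star, suit=hearts, pile=2}: suit is hearts, checks out → Accepted. {row=2, mark=cross, suit=clubs, pile=4}: suit is clubs, fails this test → Rejected. {row=6, mark=cross, suit=hearts, pile=2}: suit is hearts, checks out → Accepted. {row=2, mark=star, suit=hearts, pile=3}: suit is hearts, checks out → Accepted.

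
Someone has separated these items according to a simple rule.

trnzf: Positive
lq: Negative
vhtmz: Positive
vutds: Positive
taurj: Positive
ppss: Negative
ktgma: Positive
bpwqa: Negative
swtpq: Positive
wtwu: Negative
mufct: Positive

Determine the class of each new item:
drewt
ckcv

The common property of the 'Positive' items is: odd length AND contains 't'. No 'Negative' item has it.
drewt: length 5, has 't', has this property → Positive. ckcv: length 4, no 't', does not fit → Negative.

Positive, Negative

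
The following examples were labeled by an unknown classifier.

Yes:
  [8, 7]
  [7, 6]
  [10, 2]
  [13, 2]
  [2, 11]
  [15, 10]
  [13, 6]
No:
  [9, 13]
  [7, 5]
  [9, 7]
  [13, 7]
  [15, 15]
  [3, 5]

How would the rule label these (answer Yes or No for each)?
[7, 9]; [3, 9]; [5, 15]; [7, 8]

No, No, No, Yes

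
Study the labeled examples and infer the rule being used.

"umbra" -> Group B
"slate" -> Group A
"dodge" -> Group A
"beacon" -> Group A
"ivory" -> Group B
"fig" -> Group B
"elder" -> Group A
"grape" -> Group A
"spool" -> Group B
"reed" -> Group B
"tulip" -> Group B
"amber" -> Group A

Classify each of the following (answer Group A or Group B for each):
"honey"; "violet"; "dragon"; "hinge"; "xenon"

Group A, Group A, Group B, Group A, Group A

The pattern is that an item is 'Group A' exactly when: length ≥ 5 AND contains 'e'.
"honey": length 5, has 'e' — has this property, so Group A. "violet": length 6, has 'e' — has this property, so Group A. "dragon": length 6, no 'e' — does not pass, so Group B. "hinge": length 5, has 'e' — has this property, so Group A. "xenon": length 5, has 'e' — has this property, so Group A.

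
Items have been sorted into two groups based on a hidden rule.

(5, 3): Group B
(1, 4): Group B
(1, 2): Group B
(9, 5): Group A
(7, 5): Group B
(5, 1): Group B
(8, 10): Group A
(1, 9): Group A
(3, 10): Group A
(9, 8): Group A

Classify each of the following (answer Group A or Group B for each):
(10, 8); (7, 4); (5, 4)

The classifier is using: max ≥ 8.
(10, 8): Group A (max 10). (7, 4): Group B (max 7). (5, 4): Group B (max 5).

Group A, Group B, Group B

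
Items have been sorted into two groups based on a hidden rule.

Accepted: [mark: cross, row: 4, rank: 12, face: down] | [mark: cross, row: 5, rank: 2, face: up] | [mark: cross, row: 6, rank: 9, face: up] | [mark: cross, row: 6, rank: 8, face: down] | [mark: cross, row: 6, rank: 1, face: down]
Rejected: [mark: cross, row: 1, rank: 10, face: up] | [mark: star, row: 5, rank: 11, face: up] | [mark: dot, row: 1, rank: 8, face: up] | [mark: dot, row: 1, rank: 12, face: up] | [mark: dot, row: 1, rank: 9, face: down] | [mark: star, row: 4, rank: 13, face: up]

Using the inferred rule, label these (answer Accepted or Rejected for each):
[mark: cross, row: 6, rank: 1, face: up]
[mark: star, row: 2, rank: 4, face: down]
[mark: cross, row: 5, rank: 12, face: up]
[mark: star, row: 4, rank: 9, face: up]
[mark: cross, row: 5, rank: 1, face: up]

Accepted, Rejected, Accepted, Rejected, Accepted

The simplest hypothesis consistent with all the labels is: mark is cross AND row ≥ 4.
Accepted: [mark: cross, row: 6, rank: 1, face: up], since mark is cross, row = 6. Rejected: [mark: star, row: 2, rank: 4, face: down], since mark is star, row = 2. Accepted: [mark: cross, row: 5, rank: 12, face: up], since mark is cross, row = 5. Rejected: [mark: star, row: 4, rank: 9, face: up], since mark is star, row = 4. Accepted: [mark: cross, row: 5, rank: 1, face: up], since mark is cross, row = 5.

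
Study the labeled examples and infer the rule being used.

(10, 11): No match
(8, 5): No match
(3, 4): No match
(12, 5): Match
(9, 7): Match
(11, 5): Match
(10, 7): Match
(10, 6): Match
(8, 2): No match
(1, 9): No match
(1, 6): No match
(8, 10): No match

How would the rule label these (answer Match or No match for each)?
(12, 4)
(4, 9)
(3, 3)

Match, No match, No match

The simplest hypothesis consistent with all the labels is: first > second AND sum ≥ 16.
Match: (12, 4), since 12 > 4, 12+4 = 16.
No match: (4, 9), since 4 < 9, 4+9 = 13.
No match: (3, 3), since 3 = 3, 3+3 = 6.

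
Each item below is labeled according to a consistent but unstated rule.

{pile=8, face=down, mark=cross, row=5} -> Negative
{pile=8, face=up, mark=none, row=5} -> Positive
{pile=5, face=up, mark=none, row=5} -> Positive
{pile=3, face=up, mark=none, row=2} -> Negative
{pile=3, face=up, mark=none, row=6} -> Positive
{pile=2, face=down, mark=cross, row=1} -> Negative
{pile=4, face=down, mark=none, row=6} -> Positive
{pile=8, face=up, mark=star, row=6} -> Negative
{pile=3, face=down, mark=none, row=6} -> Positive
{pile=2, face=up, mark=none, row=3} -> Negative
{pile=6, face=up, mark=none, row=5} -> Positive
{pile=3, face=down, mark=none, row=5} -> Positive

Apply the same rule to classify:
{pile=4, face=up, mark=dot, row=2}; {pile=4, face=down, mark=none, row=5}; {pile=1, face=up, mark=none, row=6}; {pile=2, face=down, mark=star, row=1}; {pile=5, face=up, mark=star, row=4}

Negative, Positive, Positive, Negative, Negative

The classifier is using: mark is none AND row ≥ 5.
{pile=4, face=up, mark=dot, row=2}: mark is dot, row = 2, does not fit → Negative. {pile=4, face=down, mark=none, row=5}: mark is none, row = 5, has this property → Positive. {pile=1, face=up, mark=none, row=6}: mark is none, row = 6, has this property → Positive. {pile=2, face=down, mark=star, row=1}: mark is star, row = 1, does not fit → Negative. {pile=5, face=up, mark=star, row=4}: mark is star, row = 4, does not fit → Negative.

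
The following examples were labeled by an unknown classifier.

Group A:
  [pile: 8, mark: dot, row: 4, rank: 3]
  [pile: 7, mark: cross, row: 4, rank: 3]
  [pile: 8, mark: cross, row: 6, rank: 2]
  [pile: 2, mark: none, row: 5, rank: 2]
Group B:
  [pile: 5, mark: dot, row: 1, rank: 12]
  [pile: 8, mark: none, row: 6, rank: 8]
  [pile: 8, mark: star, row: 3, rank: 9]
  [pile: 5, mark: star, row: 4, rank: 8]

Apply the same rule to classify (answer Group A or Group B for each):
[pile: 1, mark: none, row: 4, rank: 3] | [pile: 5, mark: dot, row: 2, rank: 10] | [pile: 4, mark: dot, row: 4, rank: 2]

Group A, Group B, Group A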